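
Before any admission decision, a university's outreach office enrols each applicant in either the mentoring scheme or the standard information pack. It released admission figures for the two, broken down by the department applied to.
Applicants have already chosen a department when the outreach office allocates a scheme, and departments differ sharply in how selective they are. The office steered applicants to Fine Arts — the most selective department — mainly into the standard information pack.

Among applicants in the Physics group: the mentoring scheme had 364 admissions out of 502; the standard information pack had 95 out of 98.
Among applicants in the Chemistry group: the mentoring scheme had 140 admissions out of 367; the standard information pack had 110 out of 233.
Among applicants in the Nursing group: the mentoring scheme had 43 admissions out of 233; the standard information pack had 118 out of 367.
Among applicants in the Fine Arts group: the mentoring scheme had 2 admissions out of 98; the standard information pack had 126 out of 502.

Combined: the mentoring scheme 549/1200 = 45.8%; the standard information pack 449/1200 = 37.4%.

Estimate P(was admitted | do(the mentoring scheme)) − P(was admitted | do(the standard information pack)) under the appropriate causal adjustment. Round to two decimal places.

-0.18

Department is set before the outreach scheme has any effect — it is not caused by the outreach scheme — and it independently drives the outcome. That makes it a confounder, so the causal comparison is within department levels.
Adjusting over the population distribution of department: 0.250·(0.725−0.969) + 0.250·(0.381−0.472) + 0.250·(0.185−0.322) + 0.250·(0.020−0.251) = -0.176.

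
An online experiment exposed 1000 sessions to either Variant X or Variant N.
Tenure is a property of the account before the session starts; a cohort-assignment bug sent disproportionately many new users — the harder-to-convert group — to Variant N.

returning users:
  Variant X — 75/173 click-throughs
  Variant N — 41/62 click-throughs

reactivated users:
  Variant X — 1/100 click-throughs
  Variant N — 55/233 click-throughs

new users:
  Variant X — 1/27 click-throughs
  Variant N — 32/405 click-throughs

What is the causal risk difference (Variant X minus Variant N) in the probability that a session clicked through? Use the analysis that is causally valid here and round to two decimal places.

-0.15

Within every user tenure level Variant N has the higher rate, yet pooled Variant X does — Simpson's reversal.
Since user tenure is a pre-existing factor (not a product of the variant) and it affects the outcome on its own, it is a confounder. The stratified rates, not the pooled rate, identify the causal effect.
Adjusting over the population distribution of user tenure: 0.235·(0.434−0.661) + 0.333·(0.010−0.236) + 0.432·(0.037−0.079) = -0.147.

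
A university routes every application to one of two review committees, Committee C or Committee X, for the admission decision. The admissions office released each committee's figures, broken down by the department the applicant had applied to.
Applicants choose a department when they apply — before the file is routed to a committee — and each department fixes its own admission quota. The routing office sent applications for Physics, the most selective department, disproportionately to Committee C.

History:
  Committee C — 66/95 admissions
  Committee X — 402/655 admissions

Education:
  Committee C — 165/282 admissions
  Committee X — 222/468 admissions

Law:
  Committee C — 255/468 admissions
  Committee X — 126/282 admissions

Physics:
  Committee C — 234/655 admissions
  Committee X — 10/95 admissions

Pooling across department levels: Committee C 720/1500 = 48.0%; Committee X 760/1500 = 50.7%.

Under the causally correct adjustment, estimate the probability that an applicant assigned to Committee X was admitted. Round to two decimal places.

0.41

Here department is a common cause — it drives both which review committee a case falls under and the outcome. The crude comparison mixes populations; the stratum-specific rates are the causally relevant ones.
Standardising Committee X to the population department mix: 0.250·402/655 + 0.250·222/468 + 0.250·126/282 + 0.250·10/95 = 0.410.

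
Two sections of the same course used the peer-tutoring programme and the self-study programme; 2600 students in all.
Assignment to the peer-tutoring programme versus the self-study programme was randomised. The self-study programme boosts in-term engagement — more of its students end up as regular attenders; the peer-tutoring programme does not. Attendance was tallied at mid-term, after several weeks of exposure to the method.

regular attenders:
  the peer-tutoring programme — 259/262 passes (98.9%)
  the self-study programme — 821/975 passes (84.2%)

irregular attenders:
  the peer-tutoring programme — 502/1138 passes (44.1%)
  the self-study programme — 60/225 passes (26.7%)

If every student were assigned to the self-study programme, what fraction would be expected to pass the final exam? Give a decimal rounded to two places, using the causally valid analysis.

0.73

the peer-tutoring programme is higher inside every mid-term attendance stratum but the self-study programme is higher in aggregate. Whether to stratify depends on how mid-term attendance relates to the teaching method.
The distribution of mid-term attendance is itself part of what the teaching method does — it is an intermediate outcome. Holding it fixed would remove that part of the effect; the total effect is the pooled difference.
So P(outcome | do(the self-study programme)) is just the pooled rate for the self-study programme: 881/1200 = 0.734.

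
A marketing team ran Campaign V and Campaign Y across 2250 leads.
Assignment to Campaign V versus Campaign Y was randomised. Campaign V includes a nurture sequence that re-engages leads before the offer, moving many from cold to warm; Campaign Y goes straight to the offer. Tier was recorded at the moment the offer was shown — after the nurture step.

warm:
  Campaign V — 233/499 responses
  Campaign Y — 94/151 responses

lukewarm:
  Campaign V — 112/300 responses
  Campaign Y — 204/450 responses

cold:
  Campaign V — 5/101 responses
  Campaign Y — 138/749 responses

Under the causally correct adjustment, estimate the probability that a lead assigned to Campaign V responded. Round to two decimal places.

Campaign Y is higher inside every engagement tier stratum but Campaign V is higher in aggregate. Whether to stratify depends on how engagement tier relates to the campaign.
Engagement tier is downstream of the campaign. One should not condition on a consequence of treatment, so the overall rates are the right comparison.
So P(outcome | do(Campaign V)) is just the pooled rate for Campaign V: 350/900 = 0.389.

0.39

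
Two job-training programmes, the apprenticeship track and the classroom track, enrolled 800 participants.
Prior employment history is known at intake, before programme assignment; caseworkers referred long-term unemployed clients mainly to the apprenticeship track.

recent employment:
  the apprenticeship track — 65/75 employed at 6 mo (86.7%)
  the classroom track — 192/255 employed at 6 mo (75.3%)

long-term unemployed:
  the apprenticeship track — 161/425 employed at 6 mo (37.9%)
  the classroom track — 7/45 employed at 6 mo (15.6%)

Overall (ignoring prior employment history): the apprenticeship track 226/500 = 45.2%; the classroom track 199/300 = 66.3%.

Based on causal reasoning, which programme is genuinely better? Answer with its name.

the apprenticeship track

The stratified and pooled comparisons disagree (the apprenticeship track wins within each prior employment history; the classroom track wins overall), so the answer turns on the causal role of prior employment history.
Here prior employment history is a common cause — it drives both which programme a case falls under and the outcome. The crude comparison mixes populations; the stratum-specific rates are the causally relevant ones.
Within each level — recent employment: 86.7% vs 75.3%; long-term unemployed: 37.9% vs 15.6% — the apprenticeship track is higher every time.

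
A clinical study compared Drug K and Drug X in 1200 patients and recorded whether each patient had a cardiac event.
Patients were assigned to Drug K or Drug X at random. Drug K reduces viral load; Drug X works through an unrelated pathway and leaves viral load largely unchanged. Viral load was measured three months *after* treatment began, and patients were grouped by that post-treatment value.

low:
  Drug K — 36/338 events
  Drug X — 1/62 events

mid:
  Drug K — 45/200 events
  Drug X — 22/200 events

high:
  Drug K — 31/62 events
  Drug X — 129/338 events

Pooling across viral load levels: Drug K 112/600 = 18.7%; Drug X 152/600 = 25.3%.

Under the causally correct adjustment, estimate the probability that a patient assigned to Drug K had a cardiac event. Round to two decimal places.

0.19

Viral load is recorded after the drug and is itself shifted by it — it sits on the causal path from drug to outcome. Conditioning on a mediator would strip out part of the effect we want; the pooled comparison gives the total causal effect.
So P(outcome | do(Drug K)) is just the pooled rate for Drug K: 112/600 = 0.187.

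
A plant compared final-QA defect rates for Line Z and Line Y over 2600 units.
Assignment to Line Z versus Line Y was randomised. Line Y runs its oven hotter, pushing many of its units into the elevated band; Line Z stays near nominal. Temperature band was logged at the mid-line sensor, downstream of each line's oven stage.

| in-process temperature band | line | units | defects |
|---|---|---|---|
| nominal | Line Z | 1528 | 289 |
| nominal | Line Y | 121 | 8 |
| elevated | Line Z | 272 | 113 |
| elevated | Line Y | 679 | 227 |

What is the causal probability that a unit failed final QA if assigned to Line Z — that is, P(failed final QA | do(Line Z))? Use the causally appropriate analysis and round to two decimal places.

Line Y is lower inside every in-process temperature band stratum but Line Z is lower in aggregate. Whether to stratify depends on how in-process temperature band relates to the line.
Because the line influences in-process temperature band, in-process temperature band is a post-treatment mediator, not a confounder. Stratifying on it would bias the estimate; the causal effect is the crude pooled difference.
So P(outcome | do(Line Z)) is just the pooled rate for Line Z: 402/1800 = 0.223.

0.22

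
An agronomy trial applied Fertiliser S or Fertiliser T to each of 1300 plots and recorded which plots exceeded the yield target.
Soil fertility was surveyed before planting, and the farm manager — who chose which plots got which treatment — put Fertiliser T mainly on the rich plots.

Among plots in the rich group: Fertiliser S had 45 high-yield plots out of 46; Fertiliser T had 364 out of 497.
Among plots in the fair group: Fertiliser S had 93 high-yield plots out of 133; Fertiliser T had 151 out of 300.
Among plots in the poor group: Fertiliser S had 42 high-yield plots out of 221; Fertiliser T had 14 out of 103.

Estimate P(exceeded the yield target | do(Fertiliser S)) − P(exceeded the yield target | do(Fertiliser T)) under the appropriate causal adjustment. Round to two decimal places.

+0.18

Within every soil fertility level Fertiliser S has the higher rate, yet pooled Fertiliser T does — Simpson's reversal.
The imbalance in soil fertility arose from how plots were allocated, not from anything the fertiliser did; and soil fertility independently affects the outcome. The pooled gap is confounded — condition on soil fertility.
Adjusting over the population distribution of soil fertility: 0.418·(0.978−0.732) + 0.333·(0.699−0.503) + 0.249·(0.190−0.136) = +0.181.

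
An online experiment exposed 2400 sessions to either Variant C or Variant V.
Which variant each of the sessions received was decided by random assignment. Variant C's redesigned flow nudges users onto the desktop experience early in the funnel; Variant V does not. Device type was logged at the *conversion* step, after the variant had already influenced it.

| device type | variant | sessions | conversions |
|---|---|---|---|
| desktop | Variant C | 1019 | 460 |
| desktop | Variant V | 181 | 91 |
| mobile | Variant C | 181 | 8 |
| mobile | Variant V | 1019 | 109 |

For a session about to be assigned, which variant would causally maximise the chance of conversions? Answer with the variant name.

Within every device type level Variant V has the higher rate, yet pooled Variant C does — Simpson's reversal.
Device type is recorded after the variant and is itself shifted by it — it sits on the causal path from variant to outcome. Conditioning on a mediator would strip out part of the effect we want; the pooled comparison gives the total causal effect.
Pooled: Variant C 39.0% vs Variant V 16.7%; Variant C is higher overall.

Variant C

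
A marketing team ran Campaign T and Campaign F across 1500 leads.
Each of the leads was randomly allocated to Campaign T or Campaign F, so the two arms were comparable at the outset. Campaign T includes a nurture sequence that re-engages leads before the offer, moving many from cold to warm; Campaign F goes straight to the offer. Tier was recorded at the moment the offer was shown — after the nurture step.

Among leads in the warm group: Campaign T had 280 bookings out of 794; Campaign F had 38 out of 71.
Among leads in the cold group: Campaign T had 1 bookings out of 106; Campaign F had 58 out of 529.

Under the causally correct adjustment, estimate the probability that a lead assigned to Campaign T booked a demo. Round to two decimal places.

0.31

The distribution of engagement tier is itself part of what the campaign does — it is an intermediate outcome. Holding it fixed would remove that part of the effect; the total effect is the pooled difference.
So P(outcome | do(Campaign T)) is just the pooled rate for Campaign T: 281/900 = 0.312.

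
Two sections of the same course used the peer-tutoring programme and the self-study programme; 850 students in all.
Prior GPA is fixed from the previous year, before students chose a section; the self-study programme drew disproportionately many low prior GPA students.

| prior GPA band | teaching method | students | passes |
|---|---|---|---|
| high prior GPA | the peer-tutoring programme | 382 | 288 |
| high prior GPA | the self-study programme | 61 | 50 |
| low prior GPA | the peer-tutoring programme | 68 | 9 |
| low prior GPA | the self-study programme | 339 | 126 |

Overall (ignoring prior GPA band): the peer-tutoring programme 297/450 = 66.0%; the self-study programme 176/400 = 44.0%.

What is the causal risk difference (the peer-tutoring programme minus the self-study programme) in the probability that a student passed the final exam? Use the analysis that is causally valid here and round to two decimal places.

Nothing the teaching method does changes prior GPA band; the imbalance is an allocation artefact. With prior GPA band also predicting the outcome, the pooled figure is confounded, and the within-stratum comparison is the causal one.
Adjusting over the population distribution of prior GPA band: 0.521·(0.754−0.820) + 0.479·(0.132−0.372) = -0.149.

-0.15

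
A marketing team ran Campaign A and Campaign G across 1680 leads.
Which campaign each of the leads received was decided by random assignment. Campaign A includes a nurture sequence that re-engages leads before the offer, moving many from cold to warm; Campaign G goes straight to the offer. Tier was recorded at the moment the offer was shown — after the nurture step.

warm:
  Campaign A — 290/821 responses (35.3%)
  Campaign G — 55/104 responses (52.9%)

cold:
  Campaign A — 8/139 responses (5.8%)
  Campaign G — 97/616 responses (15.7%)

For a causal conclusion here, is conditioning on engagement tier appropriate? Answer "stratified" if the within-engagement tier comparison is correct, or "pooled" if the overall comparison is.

The engagement tier-specific comparison favours Campaign G throughout, but the pooled figures favour Campaign A. The question is whether to condition on engagement tier.
Engagement tier is downstream of the campaign. One should not condition on a consequence of treatment, so the overall rates are the right comparison.
Pooled: Campaign A 31.0% vs Campaign G 21.1%; Campaign A is higher overall.

pooled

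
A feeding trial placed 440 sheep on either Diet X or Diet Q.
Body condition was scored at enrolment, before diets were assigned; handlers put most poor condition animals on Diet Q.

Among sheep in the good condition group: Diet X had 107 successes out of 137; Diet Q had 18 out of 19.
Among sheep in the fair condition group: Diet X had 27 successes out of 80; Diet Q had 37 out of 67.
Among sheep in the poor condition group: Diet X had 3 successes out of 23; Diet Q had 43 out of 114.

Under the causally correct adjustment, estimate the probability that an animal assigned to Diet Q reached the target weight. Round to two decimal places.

Since starting body condition is a pre-existing factor (not a product of the diet) and it affects the outcome on its own, it is a confounder. The stratified rates, not the pooled rate, identify the causal effect.
Standardising Diet Q to the population starting body condition mix: 0.355·18/19 + 0.334·37/67 + 0.311·43/114 = 0.638.

0.64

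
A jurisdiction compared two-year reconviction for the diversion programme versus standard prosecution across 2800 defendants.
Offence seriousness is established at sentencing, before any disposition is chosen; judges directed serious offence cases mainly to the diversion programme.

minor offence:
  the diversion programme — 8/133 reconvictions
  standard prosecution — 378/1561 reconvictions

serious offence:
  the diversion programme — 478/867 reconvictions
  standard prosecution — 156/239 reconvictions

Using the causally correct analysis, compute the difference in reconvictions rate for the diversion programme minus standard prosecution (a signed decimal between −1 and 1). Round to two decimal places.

Nothing the disposition does changes offence seriousness; the imbalance is an allocation artefact. With offence seriousness also predicting the outcome, the pooled figure is confounded, and the within-stratum comparison is the causal one.
Adjusting over the population distribution of offence seriousness: 0.605·(0.060−0.242) + 0.395·(0.551−0.653) = -0.150.

-0.15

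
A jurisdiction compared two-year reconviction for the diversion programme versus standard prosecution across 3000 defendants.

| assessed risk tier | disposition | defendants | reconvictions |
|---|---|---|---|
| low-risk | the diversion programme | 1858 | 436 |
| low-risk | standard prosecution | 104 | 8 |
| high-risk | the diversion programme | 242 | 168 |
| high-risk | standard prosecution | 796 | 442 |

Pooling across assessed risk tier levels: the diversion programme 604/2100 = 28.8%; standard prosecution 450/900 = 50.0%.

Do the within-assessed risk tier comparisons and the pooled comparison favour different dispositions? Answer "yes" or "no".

yes

Within each assessed risk tier level (low-risk 23.5% vs 7.7%; high-risk 69.4% vs 55.5%), standard prosecution has the lower rate every time. Pooled: 28.8% vs 50.0% — the diversion programme has the lower rate overall. The two comparisons disagree.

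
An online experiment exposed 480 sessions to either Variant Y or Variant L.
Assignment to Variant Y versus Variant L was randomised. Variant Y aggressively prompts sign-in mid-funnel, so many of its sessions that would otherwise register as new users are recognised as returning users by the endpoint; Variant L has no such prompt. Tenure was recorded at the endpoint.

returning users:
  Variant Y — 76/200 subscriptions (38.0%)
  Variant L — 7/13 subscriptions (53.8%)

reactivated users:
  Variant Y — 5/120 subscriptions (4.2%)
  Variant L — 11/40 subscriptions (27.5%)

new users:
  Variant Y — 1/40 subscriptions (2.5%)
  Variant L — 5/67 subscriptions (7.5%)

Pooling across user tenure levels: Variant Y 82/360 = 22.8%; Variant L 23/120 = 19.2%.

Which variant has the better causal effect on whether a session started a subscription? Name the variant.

User tenure is recorded after the variant and is itself shifted by it — it sits on the causal path from variant to outcome. Conditioning on a mediator would strip out part of the effect we want; the pooled comparison gives the total causal effect.
Pooled: Variant Y 22.8% vs Variant L 19.2%; Variant Y is higher overall.

Variant Y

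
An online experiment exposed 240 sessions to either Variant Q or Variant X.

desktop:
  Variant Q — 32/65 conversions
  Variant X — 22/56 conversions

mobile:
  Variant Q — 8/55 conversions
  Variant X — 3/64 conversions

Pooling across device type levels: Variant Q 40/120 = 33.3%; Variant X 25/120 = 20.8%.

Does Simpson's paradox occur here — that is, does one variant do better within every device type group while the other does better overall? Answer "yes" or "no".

no

Within each device type level (desktop 49.2% vs 39.3%; mobile 14.5% vs 4.7%), Variant Q has the higher rate every time. Pooled: 33.3% vs 20.8% — Variant Q has the higher rate overall. They agree.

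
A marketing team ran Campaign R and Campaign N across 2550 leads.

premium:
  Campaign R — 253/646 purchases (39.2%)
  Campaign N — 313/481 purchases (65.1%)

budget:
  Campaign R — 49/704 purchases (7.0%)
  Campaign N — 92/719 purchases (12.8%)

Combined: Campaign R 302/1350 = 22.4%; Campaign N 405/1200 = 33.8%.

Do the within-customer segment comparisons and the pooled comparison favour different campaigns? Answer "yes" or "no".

Within each customer segment level (premium 39.2% vs 65.1%; budget 7.0% vs 12.8%), Campaign N has the higher rate every time. Pooled: 22.4% vs 33.8% — Campaign N has the higher rate overall. They agree.

no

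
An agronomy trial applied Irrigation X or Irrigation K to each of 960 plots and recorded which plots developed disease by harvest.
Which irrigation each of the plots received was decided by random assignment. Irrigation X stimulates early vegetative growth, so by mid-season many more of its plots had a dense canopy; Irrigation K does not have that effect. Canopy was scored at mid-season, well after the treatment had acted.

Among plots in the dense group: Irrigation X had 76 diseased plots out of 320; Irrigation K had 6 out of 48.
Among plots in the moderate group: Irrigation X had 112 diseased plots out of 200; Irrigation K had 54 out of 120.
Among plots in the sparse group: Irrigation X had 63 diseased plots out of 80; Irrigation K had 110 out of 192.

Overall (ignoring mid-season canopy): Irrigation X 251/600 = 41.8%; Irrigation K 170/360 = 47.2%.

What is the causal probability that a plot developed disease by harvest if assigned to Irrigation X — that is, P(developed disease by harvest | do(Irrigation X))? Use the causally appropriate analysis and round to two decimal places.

Because the irrigation influences mid-season canopy, mid-season canopy is a post-treatment mediator, not a confounder. Stratifying on it would bias the estimate; the causal effect is the crude pooled difference.
So P(outcome | do(Irrigation X)) is just the pooled rate for Irrigation X: 251/600 = 0.418.

0.42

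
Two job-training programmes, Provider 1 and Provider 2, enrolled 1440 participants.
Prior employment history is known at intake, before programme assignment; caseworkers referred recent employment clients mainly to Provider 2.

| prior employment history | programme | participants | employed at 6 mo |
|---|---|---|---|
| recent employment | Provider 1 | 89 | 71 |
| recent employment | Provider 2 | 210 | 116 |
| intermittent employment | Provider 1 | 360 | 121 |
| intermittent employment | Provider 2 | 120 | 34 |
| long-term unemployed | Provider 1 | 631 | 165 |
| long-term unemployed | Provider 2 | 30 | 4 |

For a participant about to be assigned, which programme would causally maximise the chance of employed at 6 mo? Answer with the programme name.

Provider 1

The stratified and pooled comparisons disagree (Provider 1 wins within each prior employment history; Provider 2 wins overall), so the answer turns on the causal role of prior employment history.
Prior employment history differs across programmes for reasons unrelated to any effect of the programme itself, and it separately predicts the outcome — a classic confounder. We must compare within prior employment history levels.
Within each level — recent employment: 79.8% vs 55.2%; intermittent employment: 33.6% vs 28.3%; long-term unemployed: 26.1% vs 13.3% — Provider 1 is higher every time.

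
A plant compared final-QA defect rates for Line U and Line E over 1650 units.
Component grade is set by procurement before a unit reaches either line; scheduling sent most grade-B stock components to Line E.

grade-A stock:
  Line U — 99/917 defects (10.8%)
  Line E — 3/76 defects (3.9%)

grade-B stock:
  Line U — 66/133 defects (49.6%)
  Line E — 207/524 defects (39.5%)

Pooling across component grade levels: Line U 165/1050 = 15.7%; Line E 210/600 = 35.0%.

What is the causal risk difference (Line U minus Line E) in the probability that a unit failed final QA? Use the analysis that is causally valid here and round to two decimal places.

+0.08

Component grade differs across lines for reasons unrelated to any effect of the line itself, and it separately predicts the outcome — a classic confounder. We must compare within component grade levels.
Adjusting over the population distribution of component grade: 0.602·(0.108−0.039) + 0.398·(0.496−0.395) = +0.082.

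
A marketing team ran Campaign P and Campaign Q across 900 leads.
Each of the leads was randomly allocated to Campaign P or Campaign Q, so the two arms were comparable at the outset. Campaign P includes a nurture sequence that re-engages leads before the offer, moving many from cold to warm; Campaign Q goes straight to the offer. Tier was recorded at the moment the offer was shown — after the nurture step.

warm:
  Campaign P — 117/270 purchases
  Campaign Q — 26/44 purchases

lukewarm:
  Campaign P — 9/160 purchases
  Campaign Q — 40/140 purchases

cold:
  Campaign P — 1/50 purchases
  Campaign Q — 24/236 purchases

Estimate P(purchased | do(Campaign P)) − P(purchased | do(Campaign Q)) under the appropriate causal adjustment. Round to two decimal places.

Within every engagement tier level Campaign Q has the higher rate, yet pooled Campaign P does — Simpson's reversal.
Engagement tier here is a post-treatment variable shaped by the campaign; conditioning on it would introduce bias rather than remove it. The overall comparison is the causal one.
The causal difference is the pooled difference: 0.265 − 0.214 = +0.050.

+0.05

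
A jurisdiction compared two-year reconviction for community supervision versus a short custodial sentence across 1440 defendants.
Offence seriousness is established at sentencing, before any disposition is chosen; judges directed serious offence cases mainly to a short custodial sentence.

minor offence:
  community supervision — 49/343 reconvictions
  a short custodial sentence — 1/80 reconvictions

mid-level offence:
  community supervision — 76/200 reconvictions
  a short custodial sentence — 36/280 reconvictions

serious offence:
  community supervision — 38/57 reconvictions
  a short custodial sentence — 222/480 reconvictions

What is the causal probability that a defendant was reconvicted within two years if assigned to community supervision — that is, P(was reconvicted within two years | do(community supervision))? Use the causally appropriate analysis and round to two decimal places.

0.42

Within every offence seriousness level a short custodial sentence has the lower rate, yet pooled community supervision does — Simpson's reversal.
Offence seriousness satisfies the back-door criterion: it is not a descendant of the disposition, and it blocks the spurious path from disposition to outcome. Adjusting for it (i.e., using the within-offence seriousness rates) gives the causal effect.
Standardising community supervision to the population offence seriousness mix: 0.294·49/343 + 0.333·76/200 + 0.373·38/57 = 0.417.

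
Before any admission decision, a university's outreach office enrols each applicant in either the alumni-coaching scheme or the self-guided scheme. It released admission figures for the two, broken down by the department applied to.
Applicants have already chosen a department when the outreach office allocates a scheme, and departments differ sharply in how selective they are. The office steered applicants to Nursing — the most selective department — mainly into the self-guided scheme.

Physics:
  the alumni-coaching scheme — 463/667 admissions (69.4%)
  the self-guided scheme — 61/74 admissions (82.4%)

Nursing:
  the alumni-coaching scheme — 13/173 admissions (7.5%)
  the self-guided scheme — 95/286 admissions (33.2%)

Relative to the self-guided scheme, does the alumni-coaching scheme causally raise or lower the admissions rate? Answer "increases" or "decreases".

Here department is a common cause — it drives both which outreach scheme a case falls under and the outcome. The crude comparison mixes populations; the stratum-specific rates are the causally relevant ones.
Within each level — Physics: 69.4% vs 82.4%; Nursing: 7.5% vs 33.2% — the self-guided scheme is higher every time.

decreases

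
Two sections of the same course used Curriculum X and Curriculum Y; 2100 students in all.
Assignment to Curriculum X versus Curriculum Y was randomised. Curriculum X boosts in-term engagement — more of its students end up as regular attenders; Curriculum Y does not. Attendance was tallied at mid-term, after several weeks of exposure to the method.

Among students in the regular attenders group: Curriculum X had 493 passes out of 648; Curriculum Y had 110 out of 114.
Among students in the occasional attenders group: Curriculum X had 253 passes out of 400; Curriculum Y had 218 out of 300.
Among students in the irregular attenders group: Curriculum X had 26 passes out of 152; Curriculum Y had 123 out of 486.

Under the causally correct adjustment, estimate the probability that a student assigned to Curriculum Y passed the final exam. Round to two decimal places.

The stratified and pooled comparisons disagree (Curriculum Y wins within each mid-term attendance; Curriculum X wins overall), so the answer turns on the causal role of mid-term attendance.
Because the teaching method influences mid-term attendance, mid-term attendance is a post-treatment mediator, not a confounder. Stratifying on it would bias the estimate; the causal effect is the crude pooled difference.
So P(outcome | do(Curriculum Y)) is just the pooled rate for Curriculum Y: 451/900 = 0.501.

0.50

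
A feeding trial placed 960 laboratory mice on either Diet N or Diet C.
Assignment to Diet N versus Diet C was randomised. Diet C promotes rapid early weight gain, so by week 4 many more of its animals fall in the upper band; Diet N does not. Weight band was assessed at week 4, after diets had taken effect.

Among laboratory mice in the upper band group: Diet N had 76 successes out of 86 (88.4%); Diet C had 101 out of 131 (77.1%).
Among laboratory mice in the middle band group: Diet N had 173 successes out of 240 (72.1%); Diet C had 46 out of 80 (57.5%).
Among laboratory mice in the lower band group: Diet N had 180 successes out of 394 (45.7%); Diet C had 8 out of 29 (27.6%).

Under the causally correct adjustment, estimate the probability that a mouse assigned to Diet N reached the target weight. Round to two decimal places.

Stratifying would compare diets among laboratory mice the diets themselves sorted into week-4 weight band groups — a form of selection on an intermediate. The unconditioned pooled rates give the total causal effect.
So P(outcome | do(Diet N)) is just the pooled rate for Diet N: 429/720 = 0.596.

0.60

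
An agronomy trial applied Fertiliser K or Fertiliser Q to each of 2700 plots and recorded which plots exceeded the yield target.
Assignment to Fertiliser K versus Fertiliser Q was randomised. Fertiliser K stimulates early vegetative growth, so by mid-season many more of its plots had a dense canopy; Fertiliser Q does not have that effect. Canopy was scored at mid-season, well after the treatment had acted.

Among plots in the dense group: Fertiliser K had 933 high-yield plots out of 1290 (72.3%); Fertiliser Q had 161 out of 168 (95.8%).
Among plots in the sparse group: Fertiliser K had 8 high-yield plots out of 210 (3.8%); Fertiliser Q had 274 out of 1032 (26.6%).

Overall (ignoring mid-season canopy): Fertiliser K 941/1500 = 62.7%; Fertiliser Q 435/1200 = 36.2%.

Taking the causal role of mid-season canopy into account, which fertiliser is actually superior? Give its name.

Because the fertiliser influences mid-season canopy, mid-season canopy is a post-treatment mediator, not a confounder. Stratifying on it would bias the estimate; the causal effect is the crude pooled difference.
Pooled: Fertiliser K 62.7% vs Fertiliser Q 36.2%; Fertiliser K is higher overall.

Fertiliser K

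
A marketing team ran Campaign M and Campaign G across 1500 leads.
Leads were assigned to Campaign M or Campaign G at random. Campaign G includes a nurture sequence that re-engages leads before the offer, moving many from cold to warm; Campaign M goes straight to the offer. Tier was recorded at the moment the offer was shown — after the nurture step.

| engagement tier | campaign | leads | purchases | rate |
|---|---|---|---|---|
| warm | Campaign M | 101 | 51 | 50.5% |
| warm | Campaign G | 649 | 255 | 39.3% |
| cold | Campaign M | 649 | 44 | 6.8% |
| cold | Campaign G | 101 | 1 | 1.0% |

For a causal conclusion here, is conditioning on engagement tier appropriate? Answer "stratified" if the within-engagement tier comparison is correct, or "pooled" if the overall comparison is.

pooled

Engagement tier is recorded after the campaign and is itself shifted by it — it sits on the causal path from campaign to outcome. Conditioning on a mediator would strip out part of the effect we want; the pooled comparison gives the total causal effect.
Pooled: Campaign M 12.7% vs Campaign G 34.1%; Campaign G is higher overall.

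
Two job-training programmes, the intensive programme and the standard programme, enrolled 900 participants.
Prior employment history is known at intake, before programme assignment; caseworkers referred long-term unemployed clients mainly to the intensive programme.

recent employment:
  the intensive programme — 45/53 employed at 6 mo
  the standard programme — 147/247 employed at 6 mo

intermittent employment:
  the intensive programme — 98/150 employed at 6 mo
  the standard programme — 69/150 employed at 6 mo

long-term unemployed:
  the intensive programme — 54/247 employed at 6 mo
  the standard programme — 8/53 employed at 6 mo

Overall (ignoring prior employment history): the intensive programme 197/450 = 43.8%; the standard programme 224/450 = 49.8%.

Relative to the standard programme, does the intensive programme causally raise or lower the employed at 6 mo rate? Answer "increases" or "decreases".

The prior employment history-specific comparison favours the intensive programme throughout, but the pooled figures favour the standard programme. The question is whether to condition on prior employment history.
Prior employment history satisfies the back-door criterion: it is not a descendant of the programme, and it blocks the spurious path from programme to outcome. Adjusting for it (i.e., using the within-prior employment history rates) gives the causal effect.
Within each level — recent employment: 84.9% vs 59.5%; intermittent employment: 65.3% vs 46.0%; long-term unemployed: 21.9% vs 15.1% — the intensive programme is higher every time.

increases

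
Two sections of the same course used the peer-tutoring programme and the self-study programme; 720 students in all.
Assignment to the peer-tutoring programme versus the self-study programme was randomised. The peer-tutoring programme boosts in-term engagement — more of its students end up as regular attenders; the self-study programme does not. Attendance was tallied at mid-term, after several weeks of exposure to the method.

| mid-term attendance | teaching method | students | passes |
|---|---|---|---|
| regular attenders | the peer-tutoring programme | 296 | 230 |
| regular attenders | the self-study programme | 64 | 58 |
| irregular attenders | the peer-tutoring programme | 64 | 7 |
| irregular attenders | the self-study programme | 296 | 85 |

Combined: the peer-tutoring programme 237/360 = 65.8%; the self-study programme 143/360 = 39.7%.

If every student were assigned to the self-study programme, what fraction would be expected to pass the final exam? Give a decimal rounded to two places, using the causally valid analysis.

0.40

Stratifying would compare teaching methods among students the teaching methods themselves sorted into mid-term attendance groups — a form of selection on an intermediate. The unconditioned pooled rates give the total causal effect.
So P(outcome | do(the self-study programme)) is just the pooled rate for the self-study programme: 143/360 = 0.397.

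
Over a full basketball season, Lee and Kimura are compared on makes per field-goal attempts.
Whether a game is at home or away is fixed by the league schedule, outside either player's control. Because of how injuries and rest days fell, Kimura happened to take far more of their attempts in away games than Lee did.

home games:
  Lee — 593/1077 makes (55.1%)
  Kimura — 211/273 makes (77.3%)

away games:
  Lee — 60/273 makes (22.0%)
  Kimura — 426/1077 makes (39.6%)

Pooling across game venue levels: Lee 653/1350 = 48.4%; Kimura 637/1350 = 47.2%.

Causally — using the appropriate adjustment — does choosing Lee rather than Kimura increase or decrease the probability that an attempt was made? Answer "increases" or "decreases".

decreases

Nothing the player does changes game venue; the imbalance is an allocation artefact. With game venue also predicting the outcome, the pooled figure is confounded, and the within-stratum comparison is the causal one.
Within each level — home games: 55.1% vs 77.3%; away games: 22.0% vs 39.6% — Kimura is higher every time.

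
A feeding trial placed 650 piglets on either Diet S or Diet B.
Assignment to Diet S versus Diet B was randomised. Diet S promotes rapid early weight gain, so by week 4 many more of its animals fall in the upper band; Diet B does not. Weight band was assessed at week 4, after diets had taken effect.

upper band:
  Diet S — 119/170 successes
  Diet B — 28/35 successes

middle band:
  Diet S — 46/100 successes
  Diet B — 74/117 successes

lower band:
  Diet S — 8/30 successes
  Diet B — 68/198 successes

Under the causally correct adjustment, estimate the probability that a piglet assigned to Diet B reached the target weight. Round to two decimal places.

0.49

Because the diet influences week-4 weight band, week-4 weight band is a post-treatment mediator, not a confounder. Stratifying on it would bias the estimate; the causal effect is the crude pooled difference.
So P(outcome | do(Diet B)) is just the pooled rate for Diet B: 170/350 = 0.486.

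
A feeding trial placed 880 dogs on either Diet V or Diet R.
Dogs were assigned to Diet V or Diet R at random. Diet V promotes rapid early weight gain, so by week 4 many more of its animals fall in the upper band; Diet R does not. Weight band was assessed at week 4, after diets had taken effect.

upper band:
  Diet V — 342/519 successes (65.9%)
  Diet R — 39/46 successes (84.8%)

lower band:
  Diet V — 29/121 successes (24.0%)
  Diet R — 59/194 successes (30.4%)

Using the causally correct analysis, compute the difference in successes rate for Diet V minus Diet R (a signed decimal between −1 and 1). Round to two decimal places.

+0.17

Diet R is higher inside every week-4 weight band stratum but Diet V is higher in aggregate. Whether to stratify depends on how week-4 weight band relates to the diet.
Week-4 weight band lies on the pathway diet → week-4 weight band → outcome, so adjusting for it blocks the indirect effect. For the total causal effect of diet, use the unadjusted pooled rates.
The causal difference is the pooled difference: 0.580 − 0.408 = +0.171.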